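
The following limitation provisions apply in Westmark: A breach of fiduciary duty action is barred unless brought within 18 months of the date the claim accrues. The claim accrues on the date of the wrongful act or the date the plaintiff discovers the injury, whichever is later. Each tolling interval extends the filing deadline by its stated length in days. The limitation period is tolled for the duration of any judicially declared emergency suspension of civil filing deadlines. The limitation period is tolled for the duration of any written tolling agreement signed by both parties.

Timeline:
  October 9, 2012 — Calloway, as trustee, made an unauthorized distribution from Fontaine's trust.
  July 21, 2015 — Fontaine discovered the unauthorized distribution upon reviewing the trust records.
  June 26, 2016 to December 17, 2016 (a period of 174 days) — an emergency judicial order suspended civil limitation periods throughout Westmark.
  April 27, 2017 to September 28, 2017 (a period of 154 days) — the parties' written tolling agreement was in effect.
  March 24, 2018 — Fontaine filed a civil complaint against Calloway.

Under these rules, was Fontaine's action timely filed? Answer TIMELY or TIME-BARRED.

Because discovery on July 21, 2015 post-dates the October 9, 2012 act, accrual under the later-of rule falls on July 21, 2015.
The untolled deadline — 18 months after July 21, 2015 — is January 21, 2017.
Because the emergency suspension of filing deadlines ran from June 26, 2016 to December 17, 2016, the deadline is extended by 174 days to July 14, 2017.
The written tolling agreement from April 27, 2017 to September 28, 2017 tolled the period for 154 days, extending the deadline to December 15, 2017.
The March 24, 2018 filing falls after the December 15, 2017 deadline; the claim is time-barred.

TIME-BARRED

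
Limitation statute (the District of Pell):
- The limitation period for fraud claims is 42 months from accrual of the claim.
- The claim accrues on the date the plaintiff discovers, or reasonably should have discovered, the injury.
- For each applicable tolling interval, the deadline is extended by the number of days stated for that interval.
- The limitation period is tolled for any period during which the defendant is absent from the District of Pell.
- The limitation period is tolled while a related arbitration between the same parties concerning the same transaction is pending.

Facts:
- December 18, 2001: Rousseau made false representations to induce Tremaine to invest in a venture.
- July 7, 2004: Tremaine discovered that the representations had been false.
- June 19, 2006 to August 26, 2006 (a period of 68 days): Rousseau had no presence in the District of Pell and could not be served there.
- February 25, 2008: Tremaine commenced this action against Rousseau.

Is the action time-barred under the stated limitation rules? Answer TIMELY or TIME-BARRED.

Under the discovery rule, the claim accrued on July 7, 2004, when Tremaine discovered the injury — not on the December 18, 2001 date of the underlying act.
The untolled deadline — 42 months after July 7, 2004 — is January 7, 2008.
Because the defendant's absence from the jurisdiction ran from June 19, 2006 to August 26, 2006, the deadline is extended by 68 days to March 15, 2008.
The February 25, 2008 filing precedes the March 15, 2008 deadline; the claim is timely.

TIMELY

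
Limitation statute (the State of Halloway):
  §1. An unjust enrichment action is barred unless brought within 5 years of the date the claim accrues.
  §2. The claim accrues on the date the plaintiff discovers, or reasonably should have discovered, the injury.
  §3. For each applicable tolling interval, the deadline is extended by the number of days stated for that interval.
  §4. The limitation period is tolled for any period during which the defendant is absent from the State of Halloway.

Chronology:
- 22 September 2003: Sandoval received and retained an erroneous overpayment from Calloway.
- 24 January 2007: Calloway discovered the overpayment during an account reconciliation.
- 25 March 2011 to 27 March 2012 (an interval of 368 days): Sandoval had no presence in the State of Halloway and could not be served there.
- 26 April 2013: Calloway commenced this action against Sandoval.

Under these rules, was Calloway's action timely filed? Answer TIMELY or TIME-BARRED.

The claim did not accrue until Calloway discovered the injury on 24 January 2007; the 22 September 2003 act date does not start the clock under the stated rule.
5 years from 24 January 2007 is 24 January 2012.
Because the defendant's absence from the jurisdiction ran from 25 March 2011 to 27 March 2012, the deadline is extended by 368 days to 26 January 2013.
Filing on 26 April 2013 missed the 26 January 2013 deadline — the action is time-barred.

TIME-BARRED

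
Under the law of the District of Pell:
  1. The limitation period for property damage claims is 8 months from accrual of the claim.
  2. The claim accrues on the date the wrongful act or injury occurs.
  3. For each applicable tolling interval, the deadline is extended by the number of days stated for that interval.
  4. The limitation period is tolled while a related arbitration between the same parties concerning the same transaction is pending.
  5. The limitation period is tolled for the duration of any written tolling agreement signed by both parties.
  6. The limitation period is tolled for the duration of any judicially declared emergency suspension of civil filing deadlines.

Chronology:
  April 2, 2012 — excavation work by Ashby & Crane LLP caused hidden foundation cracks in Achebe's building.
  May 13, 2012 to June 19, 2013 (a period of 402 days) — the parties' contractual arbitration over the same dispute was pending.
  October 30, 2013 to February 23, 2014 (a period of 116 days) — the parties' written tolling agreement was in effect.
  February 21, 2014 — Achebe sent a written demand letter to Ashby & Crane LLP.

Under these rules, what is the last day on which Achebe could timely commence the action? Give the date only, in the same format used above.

May 4, 2014

The claim accrued on April 2, 2012, the date of the act.
The untolled deadline — 8 months after April 2, 2012 — is December 2, 2012.
Because the pending related arbitration ran from May 13, 2012 to June 19, 2013, the deadline is extended by 402 days to January 8, 2014.
The period was tolled for 116 days by the written tolling agreement (October 30, 2013 to February 23, 2014), pushing the deadline to May 4, 2014.
None of the other events listed affects the running of the period under the stated rules.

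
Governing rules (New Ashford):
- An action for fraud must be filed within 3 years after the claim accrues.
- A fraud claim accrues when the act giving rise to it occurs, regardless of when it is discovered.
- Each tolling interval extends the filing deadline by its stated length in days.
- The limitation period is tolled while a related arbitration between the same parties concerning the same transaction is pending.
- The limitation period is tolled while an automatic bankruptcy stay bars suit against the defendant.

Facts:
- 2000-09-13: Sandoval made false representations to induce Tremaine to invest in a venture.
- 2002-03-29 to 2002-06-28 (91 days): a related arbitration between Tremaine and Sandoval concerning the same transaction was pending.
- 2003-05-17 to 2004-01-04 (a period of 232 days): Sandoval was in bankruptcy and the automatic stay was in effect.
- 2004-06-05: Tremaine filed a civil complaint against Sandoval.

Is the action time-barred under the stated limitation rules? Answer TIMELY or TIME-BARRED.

TIMELY

The claim accrued on 2000-09-13, when the wrongful act occurred.
The untolled deadline — 3 years after 2000-09-13 — is 2003-09-13.
Because the pending related arbitration ran from 2002-03-29 to 2002-06-28, the deadline is extended by 91 days to 2003-12-13.
Because the automatic bankruptcy stay ran from 2003-05-17 to 2004-01-04, the deadline is extended by 232 days to 2004-08-01.
Tremaine filed on 2004-06-05, before the 2004-08-01 deadline, so the action is timely.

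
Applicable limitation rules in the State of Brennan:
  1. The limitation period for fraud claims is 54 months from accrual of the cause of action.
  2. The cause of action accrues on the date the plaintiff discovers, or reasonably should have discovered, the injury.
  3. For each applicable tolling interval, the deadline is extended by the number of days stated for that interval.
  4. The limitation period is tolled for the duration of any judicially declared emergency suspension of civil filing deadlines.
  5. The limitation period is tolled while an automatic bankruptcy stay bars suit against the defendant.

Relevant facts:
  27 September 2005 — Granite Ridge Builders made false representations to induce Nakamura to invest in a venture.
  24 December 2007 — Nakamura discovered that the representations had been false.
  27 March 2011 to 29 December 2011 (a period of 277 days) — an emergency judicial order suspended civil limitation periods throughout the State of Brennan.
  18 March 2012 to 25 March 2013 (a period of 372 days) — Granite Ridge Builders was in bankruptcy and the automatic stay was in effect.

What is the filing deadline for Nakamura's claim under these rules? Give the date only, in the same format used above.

Under the discovery rule, the claim accrued on 24 December 2007, when Nakamura discovered the injury — not on the 27 September 2005 date of the underlying act.
54 months from 24 December 2007 is 24 June 2012.
The emergency suspension of filing deadlines from 27 March 2011 to 29 December 2011 tolled the period for 277 days, extending the deadline to 28 March 2013.
Because the automatic bankruptcy stay ran from 18 March 2012 to 25 March 2013, the deadline is extended by 372 days to 4 April 2014.

4 April 2014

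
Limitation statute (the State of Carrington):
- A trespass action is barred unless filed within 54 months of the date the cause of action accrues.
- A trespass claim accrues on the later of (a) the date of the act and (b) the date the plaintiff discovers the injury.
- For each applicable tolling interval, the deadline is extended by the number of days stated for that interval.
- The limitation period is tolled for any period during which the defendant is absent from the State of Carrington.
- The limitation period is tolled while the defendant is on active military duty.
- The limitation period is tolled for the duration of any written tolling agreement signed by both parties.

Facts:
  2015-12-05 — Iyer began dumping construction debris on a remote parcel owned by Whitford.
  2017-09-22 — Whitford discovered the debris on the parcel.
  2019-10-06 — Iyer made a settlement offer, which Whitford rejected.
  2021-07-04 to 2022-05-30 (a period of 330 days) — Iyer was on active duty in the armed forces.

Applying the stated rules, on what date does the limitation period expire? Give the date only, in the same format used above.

Because discovery on 2017-09-22 post-dates the 2015-12-05 act, accrual under the later-of rule falls on 2017-09-22.
Adding the 54 months base period to 2017-09-22 gives a deadline of 2022-03-22, before any tolling.
The defendant's active military service from 2021-07-04 to 2022-05-30 tolled the period for 330 days, extending the deadline to 2023-02-15.
Nothing else in the chronology tolls or restarts the period.

2023-02-15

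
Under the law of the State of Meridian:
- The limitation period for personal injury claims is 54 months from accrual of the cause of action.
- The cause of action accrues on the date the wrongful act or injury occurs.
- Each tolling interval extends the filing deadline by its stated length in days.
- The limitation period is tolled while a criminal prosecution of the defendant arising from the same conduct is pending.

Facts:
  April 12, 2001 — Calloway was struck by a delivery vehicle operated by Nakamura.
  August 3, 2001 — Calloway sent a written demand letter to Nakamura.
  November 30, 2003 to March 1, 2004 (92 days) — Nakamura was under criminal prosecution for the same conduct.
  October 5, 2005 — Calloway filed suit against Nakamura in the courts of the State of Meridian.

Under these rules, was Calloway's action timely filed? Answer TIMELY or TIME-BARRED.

The cause of action accrued on April 12, 2001, the date of the act.
54 months from April 12, 2001 is October 12, 2005.
Because the pending criminal prosecution ran from November 30, 2003 to March 1, 2004, the deadline is extended by 92 days to January 12, 2006.
The other events in the timeline have no effect on the limitation period under the stated rules.
Calloway filed on October 5, 2005, before the January 12, 2006 deadline, so the action is timely.

TIMELY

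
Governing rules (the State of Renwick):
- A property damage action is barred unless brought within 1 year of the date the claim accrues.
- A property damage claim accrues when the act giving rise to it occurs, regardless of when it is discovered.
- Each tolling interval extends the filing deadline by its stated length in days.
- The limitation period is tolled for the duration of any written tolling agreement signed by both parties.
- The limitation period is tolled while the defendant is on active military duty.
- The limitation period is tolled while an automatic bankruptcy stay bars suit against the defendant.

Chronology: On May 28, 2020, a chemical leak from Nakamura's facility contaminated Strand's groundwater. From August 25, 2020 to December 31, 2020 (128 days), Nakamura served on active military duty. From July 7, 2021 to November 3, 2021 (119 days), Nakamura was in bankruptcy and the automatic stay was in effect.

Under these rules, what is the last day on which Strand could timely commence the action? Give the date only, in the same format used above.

January 30, 2022

The claim accrued on May 28, 2020, when the wrongful act occurred.
1 year from May 28, 2020 is May 28, 2021.
The defendant's active military service from August 25, 2020 to December 31, 2020 tolled the period for 128 days, extending the deadline to October 3, 2021.
The period was tolled for 119 days by the automatic bankruptcy stay (July 7, 2021 to November 3, 2021), pushing the deadline to January 30, 2022.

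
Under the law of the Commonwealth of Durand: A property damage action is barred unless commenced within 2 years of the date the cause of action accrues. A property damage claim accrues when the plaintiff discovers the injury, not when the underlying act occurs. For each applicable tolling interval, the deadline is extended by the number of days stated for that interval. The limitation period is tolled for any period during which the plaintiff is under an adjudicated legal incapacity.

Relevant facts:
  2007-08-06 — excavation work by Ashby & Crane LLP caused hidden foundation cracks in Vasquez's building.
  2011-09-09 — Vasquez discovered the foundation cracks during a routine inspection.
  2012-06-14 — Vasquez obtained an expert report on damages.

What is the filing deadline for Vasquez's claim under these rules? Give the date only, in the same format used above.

2013-09-09

Under the discovery rule, the claim accrued on 2011-09-09, when Vasquez discovered the injury — not on the 2007-08-06 date of the underlying act.
The untolled deadline — 2 years after 2011-09-09 — is 2013-09-09.
Nothing else in the chronology tolls or restarts the period.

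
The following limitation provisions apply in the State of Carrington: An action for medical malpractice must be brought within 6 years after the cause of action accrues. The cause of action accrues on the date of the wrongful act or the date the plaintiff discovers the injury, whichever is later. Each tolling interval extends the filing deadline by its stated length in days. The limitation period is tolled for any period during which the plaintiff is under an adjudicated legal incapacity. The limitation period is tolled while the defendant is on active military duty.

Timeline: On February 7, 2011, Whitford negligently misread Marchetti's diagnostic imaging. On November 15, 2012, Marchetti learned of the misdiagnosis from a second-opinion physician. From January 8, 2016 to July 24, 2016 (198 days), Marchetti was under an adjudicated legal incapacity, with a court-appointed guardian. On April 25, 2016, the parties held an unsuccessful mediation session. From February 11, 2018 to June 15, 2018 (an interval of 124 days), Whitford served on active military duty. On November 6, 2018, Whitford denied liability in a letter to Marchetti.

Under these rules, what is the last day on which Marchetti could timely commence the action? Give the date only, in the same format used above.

October 3, 2019

Because discovery on November 15, 2012 post-dates the February 7, 2011 act, accrual under the later-of rule falls on November 15, 2012.
6 years from November 15, 2012 is November 15, 2018.
The plaintiff's legal incapacity from January 8, 2016 to July 24, 2016 tolled the period for 198 days, extending the deadline to June 1, 2019.
The period was tolled for 124 days by the defendant's active military service (February 11, 2018 to June 15, 2018), pushing the deadline to October 3, 2019.
None of the other events listed affects the running of the period under the stated rules.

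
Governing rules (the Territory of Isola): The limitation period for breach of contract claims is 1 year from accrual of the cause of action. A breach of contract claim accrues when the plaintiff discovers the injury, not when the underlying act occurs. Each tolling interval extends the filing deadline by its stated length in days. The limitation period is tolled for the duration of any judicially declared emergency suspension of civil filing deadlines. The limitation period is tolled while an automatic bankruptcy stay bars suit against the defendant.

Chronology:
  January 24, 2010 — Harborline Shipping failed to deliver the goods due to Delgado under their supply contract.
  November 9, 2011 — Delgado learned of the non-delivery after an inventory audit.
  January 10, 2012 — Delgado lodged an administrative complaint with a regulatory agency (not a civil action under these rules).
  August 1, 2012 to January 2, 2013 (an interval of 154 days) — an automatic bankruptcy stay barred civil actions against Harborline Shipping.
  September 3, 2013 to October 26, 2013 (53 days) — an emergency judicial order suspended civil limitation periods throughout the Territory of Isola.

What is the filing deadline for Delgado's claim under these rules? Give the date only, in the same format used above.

April 12, 2013

Under the discovery rule, the claim accrued on November 9, 2011, when Delgado discovered the injury — not on the January 24, 2010 date of the underlying act.
The untolled deadline — 1 year after November 9, 2011 — is November 9, 2012.
The period was tolled for 154 days by the automatic bankruptcy stay (August 1, 2012 to January 2, 2013), pushing the deadline to April 12, 2013.
The emergency suspension of filing deadlines from September 3, 2013 to October 26, 2013 began after the period had already run on April 12, 2013, so it has no tolling effect.
Nothing else in the chronology tolls or restarts the period.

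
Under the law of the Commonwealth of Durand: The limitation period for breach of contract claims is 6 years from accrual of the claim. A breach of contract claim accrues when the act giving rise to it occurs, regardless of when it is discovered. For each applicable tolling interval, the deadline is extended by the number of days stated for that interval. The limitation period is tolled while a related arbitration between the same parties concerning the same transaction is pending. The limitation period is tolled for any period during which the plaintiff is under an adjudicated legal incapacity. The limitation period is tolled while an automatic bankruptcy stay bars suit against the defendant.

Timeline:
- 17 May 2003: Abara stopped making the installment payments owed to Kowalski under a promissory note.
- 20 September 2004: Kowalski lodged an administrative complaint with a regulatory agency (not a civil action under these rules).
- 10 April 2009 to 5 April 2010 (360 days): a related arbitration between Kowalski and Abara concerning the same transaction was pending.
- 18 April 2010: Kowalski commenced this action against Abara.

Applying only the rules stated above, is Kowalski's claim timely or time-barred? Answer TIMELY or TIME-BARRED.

The claim accrued on 17 May 2003, when the wrongful act occurred.
The untolled deadline — 6 years after 17 May 2003 — is 17 May 2009.
The pending related arbitration from 10 April 2009 to 5 April 2010 tolled the period for 360 days, extending the deadline to 12 May 2010.
Nothing else in the chronology tolls or restarts the period.
Kowalski filed on 18 April 2010, before the 12 May 2010 deadline, so the action is timely.

TIMELY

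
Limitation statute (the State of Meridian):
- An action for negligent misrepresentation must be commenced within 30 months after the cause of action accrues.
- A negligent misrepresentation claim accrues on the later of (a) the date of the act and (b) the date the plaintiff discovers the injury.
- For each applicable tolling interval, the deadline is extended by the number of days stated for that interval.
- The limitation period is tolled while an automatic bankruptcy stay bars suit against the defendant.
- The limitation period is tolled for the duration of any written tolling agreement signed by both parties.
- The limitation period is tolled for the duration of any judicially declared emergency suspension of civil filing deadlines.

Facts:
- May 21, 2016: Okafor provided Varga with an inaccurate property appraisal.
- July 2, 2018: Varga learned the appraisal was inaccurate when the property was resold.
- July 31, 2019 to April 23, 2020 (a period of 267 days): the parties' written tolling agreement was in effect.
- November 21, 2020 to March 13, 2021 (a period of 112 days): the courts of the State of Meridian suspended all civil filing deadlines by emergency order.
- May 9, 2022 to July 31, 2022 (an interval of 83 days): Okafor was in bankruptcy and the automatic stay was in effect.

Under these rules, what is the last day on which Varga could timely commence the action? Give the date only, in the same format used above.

January 16, 2022

Because discovery on July 2, 2018 post-dates the May 21, 2016 act, accrual under the later-of rule falls on July 2, 2018.
Adding the 30 months base period to July 2, 2018 gives a deadline of January 2, 2021, before any tolling.
Because the written tolling agreement ran from July 31, 2019 to April 23, 2020, the deadline is extended by 267 days to September 26, 2021.
The emergency suspension of filing deadlines from November 21, 2020 to March 13, 2021 tolled the period for 112 days, extending the deadline to January 16, 2022.
The automatic bankruptcy stay from May 9, 2022 to July 31, 2022 began after the period had already run on January 16, 2022, so it has no tolling effect.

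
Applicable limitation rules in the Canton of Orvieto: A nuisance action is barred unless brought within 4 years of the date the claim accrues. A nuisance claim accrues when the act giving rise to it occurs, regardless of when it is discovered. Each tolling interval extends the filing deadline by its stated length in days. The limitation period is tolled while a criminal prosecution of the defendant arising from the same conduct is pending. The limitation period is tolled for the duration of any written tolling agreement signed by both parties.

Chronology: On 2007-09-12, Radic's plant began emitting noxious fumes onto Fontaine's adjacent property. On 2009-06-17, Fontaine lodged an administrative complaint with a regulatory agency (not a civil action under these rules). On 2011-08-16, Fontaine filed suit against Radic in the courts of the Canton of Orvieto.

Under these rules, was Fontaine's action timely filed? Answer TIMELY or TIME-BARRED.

TIMELY

The limitation period began to run on 2007-09-12.
4 years from 2007-09-12 is 2011-09-12.
None of the other events listed affects the running of the period under the stated rules.
Filing on 2011-08-16 beat the 2011-09-12 deadline — the action is timely.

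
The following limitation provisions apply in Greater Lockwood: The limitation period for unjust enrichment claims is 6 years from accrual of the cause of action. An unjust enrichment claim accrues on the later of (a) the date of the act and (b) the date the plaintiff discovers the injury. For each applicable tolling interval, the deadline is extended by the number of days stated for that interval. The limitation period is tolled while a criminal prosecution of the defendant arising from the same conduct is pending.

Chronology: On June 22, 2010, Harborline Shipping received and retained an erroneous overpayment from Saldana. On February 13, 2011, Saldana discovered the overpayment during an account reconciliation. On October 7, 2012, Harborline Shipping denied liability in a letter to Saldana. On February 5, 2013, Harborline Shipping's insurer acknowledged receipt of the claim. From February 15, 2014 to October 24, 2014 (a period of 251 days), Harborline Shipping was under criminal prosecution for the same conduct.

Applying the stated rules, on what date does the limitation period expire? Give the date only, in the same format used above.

October 22, 2017

The claim accrued on February 13, 2011 — the later of the June 22, 2010 act and the February 13, 2011 discovery.
Adding the 6 years base period to February 13, 2011 gives a deadline of February 13, 2017, before any tolling.
The pending criminal prosecution from February 15, 2014 to October 24, 2014 tolled the period for 251 days, extending the deadline to October 22, 2017.
None of the other events listed affects the running of the period under the stated rules.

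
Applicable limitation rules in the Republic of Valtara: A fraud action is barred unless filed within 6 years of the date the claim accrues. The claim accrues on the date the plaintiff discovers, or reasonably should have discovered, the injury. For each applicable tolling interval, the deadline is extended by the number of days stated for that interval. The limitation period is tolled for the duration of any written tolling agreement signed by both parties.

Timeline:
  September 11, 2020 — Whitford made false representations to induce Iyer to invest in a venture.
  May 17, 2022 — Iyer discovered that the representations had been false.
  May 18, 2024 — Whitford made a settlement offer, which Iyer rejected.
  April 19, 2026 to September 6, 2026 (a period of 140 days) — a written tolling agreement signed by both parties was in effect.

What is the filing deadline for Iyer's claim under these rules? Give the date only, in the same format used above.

October 4, 2028

Accrual is tied to discovery, so the period began on May 17, 2022 rather than on September 11, 2020 when the act occurred.
Adding the 6 years base period to May 17, 2022 gives a deadline of May 17, 2028, before any tolling.
The period was tolled for 140 days by the written tolling agreement (April 19, 2026 to September 6, 2026), pushing the deadline to October 4, 2028.
Nothing else in the chronology tolls or restarts the period.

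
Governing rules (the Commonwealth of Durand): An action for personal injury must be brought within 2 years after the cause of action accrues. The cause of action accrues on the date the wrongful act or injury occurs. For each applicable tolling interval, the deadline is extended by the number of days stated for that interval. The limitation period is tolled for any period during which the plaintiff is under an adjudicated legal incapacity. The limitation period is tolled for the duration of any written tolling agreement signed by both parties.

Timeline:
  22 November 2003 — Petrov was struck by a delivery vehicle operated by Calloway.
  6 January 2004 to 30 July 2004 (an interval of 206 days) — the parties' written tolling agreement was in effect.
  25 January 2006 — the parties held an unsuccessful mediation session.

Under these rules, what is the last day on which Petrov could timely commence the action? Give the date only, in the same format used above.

16 June 2006

The cause of action accrued on 22 November 2003, the date of the act.
2 years from 22 November 2003 is 22 November 2005.
Because the written tolling agreement ran from 6 January 2004 to 30 July 2004, the deadline is extended by 206 days to 16 June 2006.
Nothing else in the chronology tolls or restarts the period.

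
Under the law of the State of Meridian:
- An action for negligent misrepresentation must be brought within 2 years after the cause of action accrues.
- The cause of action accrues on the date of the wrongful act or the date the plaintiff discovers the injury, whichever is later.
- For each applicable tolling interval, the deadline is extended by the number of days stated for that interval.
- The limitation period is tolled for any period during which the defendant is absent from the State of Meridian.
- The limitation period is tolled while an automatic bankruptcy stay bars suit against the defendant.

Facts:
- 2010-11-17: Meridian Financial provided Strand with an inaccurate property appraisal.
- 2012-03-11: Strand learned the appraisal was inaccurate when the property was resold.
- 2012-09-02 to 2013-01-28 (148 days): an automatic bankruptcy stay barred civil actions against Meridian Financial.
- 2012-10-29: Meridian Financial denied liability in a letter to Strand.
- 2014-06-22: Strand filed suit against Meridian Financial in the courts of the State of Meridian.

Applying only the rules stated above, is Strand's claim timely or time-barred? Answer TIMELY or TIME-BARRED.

TIMELY

The claim accrued on 2012-03-11 — the later of the 2010-11-17 act and the 2012-03-11 discovery.
2 years from 2012-03-11 is 2014-03-11.
The automatic bankruptcy stay from 2012-09-02 to 2013-01-28 tolled the period for 148 days, extending the deadline to 2014-08-06.
The other events in the timeline have no effect on the limitation period under the stated rules.
The 2014-06-22 filing precedes the 2014-08-06 deadline; the claim is timely.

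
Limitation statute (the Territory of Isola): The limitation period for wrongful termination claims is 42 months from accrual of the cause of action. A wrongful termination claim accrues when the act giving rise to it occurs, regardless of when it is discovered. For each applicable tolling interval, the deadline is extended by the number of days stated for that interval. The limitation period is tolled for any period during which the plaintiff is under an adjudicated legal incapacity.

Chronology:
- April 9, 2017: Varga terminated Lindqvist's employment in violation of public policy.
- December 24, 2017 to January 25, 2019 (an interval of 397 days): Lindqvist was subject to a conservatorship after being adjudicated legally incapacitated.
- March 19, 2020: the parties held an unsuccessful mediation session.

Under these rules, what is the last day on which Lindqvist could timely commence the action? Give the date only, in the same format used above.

November 10, 2021

The limitation period began to run on April 9, 2017.
The untolled deadline — 42 months after April 9, 2017 — is October 9, 2020.
The period was tolled for 397 days by the plaintiff's legal incapacity (December 24, 2017 to January 25, 2019), pushing the deadline to November 10, 2021.
The other events in the timeline have no effect on the limitation period under the stated rules.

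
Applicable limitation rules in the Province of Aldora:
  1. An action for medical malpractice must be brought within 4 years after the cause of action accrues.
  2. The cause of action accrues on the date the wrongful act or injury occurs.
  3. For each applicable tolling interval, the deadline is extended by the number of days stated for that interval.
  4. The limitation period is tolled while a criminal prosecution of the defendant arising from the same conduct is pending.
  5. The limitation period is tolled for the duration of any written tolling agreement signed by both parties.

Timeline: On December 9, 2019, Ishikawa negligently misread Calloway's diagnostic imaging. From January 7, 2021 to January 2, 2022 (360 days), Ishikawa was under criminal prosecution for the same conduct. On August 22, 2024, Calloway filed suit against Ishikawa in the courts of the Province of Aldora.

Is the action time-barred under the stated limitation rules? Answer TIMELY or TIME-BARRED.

TIMELY

The cause of action accrued on December 9, 2019, the date of the act.
Adding the 4 years base period to December 9, 2019 gives a deadline of December 9, 2023, before any tolling.
Because the pending criminal prosecution ran from January 7, 2021 to January 2, 2022, the deadline is extended by 360 days to December 3, 2024.
Filing on August 22, 2024 beat the December 3, 2024 deadline — the action is timely.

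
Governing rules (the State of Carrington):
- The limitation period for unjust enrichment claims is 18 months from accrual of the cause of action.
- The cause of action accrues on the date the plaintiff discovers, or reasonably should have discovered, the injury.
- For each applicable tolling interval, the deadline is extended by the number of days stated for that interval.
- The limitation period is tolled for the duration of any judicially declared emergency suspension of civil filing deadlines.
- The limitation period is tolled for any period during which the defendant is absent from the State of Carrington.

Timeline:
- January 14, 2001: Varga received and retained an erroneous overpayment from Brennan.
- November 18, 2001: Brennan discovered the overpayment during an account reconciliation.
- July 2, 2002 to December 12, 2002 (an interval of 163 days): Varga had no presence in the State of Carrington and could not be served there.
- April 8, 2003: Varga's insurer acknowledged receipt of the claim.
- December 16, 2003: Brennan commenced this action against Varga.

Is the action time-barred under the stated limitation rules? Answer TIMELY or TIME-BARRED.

Accrual is tied to discovery, so the period began on November 18, 2001 rather than on January 14, 2001 when the act occurred.
18 months from November 18, 2001 is May 18, 2003.
The defendant's absence from the jurisdiction from July 2, 2002 to December 12, 2002 tolled the period for 163 days, extending the deadline to October 28, 2003.
The other events in the timeline have no effect on the limitation period under the stated rules.
The December 16, 2003 filing falls after the October 28, 2003 deadline; the claim is time-barred.

TIME-BARRED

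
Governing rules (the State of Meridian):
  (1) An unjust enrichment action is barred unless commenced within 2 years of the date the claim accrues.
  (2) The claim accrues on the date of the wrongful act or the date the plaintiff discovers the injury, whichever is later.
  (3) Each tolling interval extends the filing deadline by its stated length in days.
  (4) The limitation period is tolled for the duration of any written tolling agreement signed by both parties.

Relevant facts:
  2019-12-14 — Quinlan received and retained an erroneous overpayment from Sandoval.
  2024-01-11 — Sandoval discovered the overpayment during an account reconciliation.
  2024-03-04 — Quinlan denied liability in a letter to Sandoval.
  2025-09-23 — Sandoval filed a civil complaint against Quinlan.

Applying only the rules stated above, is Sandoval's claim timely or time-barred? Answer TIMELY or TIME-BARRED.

TIMELY

Taking the later of the act (2019-12-14) and discovery (2024-01-11), the claim accrued on 2024-01-11.
2 years from 2024-01-11 is 2026-01-11.
Nothing else in the chronology tolls or restarts the period.
Filing on 2025-09-23 beat the 2026-01-11 deadline — the action is timely.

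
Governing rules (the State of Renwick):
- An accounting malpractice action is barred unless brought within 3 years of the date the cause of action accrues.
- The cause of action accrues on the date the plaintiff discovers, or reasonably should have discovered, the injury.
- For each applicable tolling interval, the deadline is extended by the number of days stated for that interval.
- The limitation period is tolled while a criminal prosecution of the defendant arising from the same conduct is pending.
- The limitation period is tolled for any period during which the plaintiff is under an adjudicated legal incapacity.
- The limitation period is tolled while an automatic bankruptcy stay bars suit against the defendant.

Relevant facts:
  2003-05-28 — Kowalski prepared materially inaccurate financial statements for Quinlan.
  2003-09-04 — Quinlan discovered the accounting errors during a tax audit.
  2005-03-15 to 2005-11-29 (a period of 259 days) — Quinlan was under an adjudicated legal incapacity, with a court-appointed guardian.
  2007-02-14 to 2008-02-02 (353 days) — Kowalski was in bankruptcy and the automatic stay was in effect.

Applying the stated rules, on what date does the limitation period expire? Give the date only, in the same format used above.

2008-05-08

Accrual is tied to discovery, so the period began on 2003-09-04 rather than on 2003-05-28 when the act occurred.
The untolled deadline — 3 years after 2003-09-04 — is 2006-09-04.
The period was tolled for 259 days by the plaintiff's legal incapacity (2005-03-15 to 2005-11-29), pushing the deadline to 2007-05-21.
The period was tolled for 353 days by the automatic bankruptcy stay (2007-02-14 to 2008-02-02), pushing the deadline to 2008-05-08.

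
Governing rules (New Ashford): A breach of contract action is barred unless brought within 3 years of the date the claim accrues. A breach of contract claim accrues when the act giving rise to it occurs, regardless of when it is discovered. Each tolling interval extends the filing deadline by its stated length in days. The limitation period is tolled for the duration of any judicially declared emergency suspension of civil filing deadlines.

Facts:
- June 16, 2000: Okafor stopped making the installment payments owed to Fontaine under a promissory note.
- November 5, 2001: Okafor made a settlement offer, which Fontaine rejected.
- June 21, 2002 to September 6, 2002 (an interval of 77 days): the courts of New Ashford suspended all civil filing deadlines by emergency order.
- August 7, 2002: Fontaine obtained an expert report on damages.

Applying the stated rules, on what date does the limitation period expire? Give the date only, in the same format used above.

September 1, 2003

The claim accrued on June 16, 2000, the date of the act.
The untolled deadline — 3 years after June 16, 2000 — is June 16, 2003.
The emergency suspension of filing deadlines from June 21, 2002 to September 6, 2002 tolled the period for 77 days, extending the deadline to September 1, 2003.
Nothing else in the chronology tolls or restarts the period.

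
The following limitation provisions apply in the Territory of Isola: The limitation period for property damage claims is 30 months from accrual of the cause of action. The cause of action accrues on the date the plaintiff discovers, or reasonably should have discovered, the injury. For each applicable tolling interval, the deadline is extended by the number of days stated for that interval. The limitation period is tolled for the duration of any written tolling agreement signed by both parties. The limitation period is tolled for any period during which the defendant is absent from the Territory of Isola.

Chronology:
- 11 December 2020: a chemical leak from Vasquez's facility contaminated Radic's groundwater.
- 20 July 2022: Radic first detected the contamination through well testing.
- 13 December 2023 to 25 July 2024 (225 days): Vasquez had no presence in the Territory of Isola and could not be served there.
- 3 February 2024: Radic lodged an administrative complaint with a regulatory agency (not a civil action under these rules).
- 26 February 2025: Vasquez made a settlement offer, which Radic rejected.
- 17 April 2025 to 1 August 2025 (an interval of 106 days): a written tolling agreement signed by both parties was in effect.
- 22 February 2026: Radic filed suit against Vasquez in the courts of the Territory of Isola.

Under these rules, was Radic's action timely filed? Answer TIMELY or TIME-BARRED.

Accrual is tied to discovery, so the period began on 20 July 2022 rather than on 11 December 2020 when the act occurred.
The untolled deadline — 30 months after 20 July 2022 — is 20 January 2025.
Because the defendant's absence from the jurisdiction ran from 13 December 2023 to 25 July 2024, the deadline is extended by 225 days to 2 September 2025.
Because the written tolling agreement ran from 17 April 2025 to 1 August 2025, the deadline is extended by 106 days to 17 December 2025.
None of the other events listed affects the running of the period under the stated rules.
The 22 February 2026 filing falls after the 17 December 2025 deadline; the claim is time-barred.

TIME-BARRED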